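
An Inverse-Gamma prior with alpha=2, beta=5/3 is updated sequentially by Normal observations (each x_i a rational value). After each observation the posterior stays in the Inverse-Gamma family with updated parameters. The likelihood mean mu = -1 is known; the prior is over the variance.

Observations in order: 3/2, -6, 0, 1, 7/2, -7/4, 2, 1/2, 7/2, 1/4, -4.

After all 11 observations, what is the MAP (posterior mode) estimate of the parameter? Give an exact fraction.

2459/408

obs 1: x=3/2 → posterior Inverse-Gamma(5/2, 115/24)
obs 2: x=-6 → posterior Inverse-Gamma(3, 415/24)
obs 3: x=0 → posterior Inverse-Gamma(7/2, 427/24)
obs 4: x=1 → posterior Inverse-Gamma(4, 475/24)
obs 5: x=7/2 → posterior Inverse-Gamma(9/2, 359/12)
obs 6: x=-7/4 → posterior Inverse-Gamma(5, 2899/96)
obs 7: x=2 → posterior Inverse-Gamma(11/2, 3331/96)
obs 8: x=1/2 → posterior Inverse-Gamma(6, 3439/96)
obs 9: x=7/2 → posterior Inverse-Gamma(13/2, 4411/96)
obs 10: x=1/4 → posterior Inverse-Gamma(7, 2243/48)
obs 11: x=-4 → posterior Inverse-Gamma(15/2, 2459/48)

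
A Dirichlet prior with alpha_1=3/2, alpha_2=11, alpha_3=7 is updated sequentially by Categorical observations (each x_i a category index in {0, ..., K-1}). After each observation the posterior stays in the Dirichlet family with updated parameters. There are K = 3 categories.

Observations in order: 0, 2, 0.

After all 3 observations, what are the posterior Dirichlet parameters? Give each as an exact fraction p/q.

alpha_1=7/2, alpha_2=11, alpha_3=8

obs 1: x=0 → posterior Dirichlet(5/2, 11, 7)
obs 2: x=2 → posterior Dirichlet(5/2, 11, 8)
obs 3: x=0 → posterior Dirichlet(7/2, 11, 8)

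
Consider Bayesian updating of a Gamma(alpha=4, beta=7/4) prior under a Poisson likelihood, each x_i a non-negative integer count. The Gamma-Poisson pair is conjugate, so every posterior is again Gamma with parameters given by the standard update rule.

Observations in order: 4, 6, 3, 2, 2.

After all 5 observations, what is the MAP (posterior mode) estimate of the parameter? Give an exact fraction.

obs 1: x=4 → posterior Gamma(8, 11/4)
obs 2: x=6 → posterior Gamma(14, 15/4)
obs 3: x=3 → posterior Gamma(17, 19/4)
obs 4: x=2 → posterior Gamma(19, 23/4)
obs 5: x=2 → posterior Gamma(21, 27/4)

80/27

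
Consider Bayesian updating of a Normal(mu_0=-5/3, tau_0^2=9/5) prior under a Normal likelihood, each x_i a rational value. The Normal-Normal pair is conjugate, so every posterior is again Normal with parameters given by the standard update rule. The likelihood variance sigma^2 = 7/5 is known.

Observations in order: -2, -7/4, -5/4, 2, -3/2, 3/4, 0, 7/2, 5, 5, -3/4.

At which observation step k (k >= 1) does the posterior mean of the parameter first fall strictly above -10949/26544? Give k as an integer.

obs 1: x=-2 → posterior Normal(-89/48, 63/80)
obs 2: x=-7/4 → posterior Normal(-109/60, 63/125)
obs 3: x=-5/4 → posterior Normal(-5/3, 63/170)
obs 4: x=2 → posterior Normal(-116/129, 63/215)
obs 5: x=-3/2 → posterior Normal(-313/312, 63/260)
obs 6: x=3/4 → posterior Normal(-545/732, 63/305)
obs 7: x=0 → posterior Normal(-109/168, 9/50)
obs 8: x=7/2 → posterior Normal(-167/948, 63/395)
obs 9: x=5 → posterior Normal(373/1056, 63/440)
obs 10: x=5 → posterior Normal(913/1164, 63/485)
obs 11: x=-3/4 → posterior Normal(104/159, 63/530)

k = 8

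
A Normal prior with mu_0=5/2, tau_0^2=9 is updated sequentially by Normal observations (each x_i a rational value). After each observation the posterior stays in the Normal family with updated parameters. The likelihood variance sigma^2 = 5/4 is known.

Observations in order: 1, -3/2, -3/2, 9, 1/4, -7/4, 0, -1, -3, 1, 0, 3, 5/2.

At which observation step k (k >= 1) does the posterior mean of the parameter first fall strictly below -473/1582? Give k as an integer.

obs 1: x=1 → posterior Normal(97/82, 45/41)
obs 2: x=-3/2 → posterior Normal(-1/14, 45/77)
obs 3: x=-3/2 → posterior Normal(-119/226, 45/113)
obs 4: x=9 → posterior Normal(529/298, 45/149)
obs 5: x=1/4 → posterior Normal(547/370, 9/37)
obs 6: x=-7/4 → posterior Normal(421/442, 45/221)
obs 7: x=0 → posterior Normal(421/514, 45/257)
obs 8: x=-1 → posterior Normal(349/586, 45/293)
obs 9: x=-3 → posterior Normal(19/94, 45/329)
obs 10: x=1 → posterior Normal(41/146, 9/73)
obs 11: x=0 → posterior Normal(205/802, 45/401)
obs 12: x=3 → posterior Normal(421/874, 45/437)
obs 13: x=5/2 → posterior Normal(601/946, 45/473)

k = 3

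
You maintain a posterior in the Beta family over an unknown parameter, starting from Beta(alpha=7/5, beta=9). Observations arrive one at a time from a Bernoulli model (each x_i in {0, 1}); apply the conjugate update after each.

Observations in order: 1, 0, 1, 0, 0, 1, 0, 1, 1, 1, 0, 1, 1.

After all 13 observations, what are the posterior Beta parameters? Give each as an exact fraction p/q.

alpha=47/5, beta=14

obs 1: x=1 → posterior Beta(12/5, 9)
obs 2: x=0 → posterior Beta(12/5, 10)
obs 3: x=1 → posterior Beta(17/5, 10)
obs 4: x=0 → posterior Beta(17/5, 11)
obs 5: x=0 → posterior Beta(17/5, 12)
obs 6: x=1 → posterior Beta(22/5, 12)
obs 7: x=0 → posterior Beta(22/5, 13)
obs 8: x=1 → posterior Beta(27/5, 13)
obs 9: x=1 → posterior Beta(32/5, 13)
obs 10: x=1 → posterior Beta(37/5, 13)
obs 11: x=0 → posterior Beta(37/5, 14)
obs 12: x=1 → posterior Beta(42/5, 14)
obs 13: x=1 → posterior Beta(47/5, 14)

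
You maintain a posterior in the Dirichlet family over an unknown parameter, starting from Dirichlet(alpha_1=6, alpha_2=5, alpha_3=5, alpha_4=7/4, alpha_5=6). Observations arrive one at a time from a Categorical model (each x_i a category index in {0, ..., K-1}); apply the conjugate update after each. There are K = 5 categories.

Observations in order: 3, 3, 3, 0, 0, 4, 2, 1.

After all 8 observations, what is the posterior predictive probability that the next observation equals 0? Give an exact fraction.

obs 1: x=3 → posterior Dirichlet(6, 5, 5, 11/4, 6)
obs 2: x=3 → posterior Dirichlet(6, 5, 5, 15/4, 6)
obs 3: x=3 → posterior Dirichlet(6, 5, 5, 19/4, 6)
obs 4: x=0 → posterior Dirichlet(7, 5, 5, 19/4, 6)
obs 5: x=0 → posterior Dirichlet(8, 5, 5, 19/4, 6)
obs 6: x=4 → posterior Dirichlet(8, 5, 5, 19/4, 7)
obs 7: x=2 → posterior Dirichlet(8, 5, 6, 19/4, 7)
obs 8: x=1 → posterior Dirichlet(8, 6, 6, 19/4, 7)

32/127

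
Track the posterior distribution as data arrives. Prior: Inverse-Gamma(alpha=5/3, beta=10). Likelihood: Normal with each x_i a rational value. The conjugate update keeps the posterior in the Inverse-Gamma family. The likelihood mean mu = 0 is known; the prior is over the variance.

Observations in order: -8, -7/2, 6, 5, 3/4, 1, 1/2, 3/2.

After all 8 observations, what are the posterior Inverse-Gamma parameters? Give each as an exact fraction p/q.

obs 1: x=-8 → posterior Inverse-Gamma(13/6, 42)
obs 2: x=-7/2 → posterior Inverse-Gamma(8/3, 385/8)
obs 3: x=6 → posterior Inverse-Gamma(19/6, 529/8)
obs 4: x=5 → posterior Inverse-Gamma(11/3, 629/8)
obs 5: x=3/4 → posterior Inverse-Gamma(25/6, 2525/32)
obs 6: x=1 → posterior Inverse-Gamma(14/3, 2541/32)
obs 7: x=1/2 → posterior Inverse-Gamma(31/6, 2545/32)
obs 8: x=3/2 → posterior Inverse-Gamma(17/3, 2581/32)

alpha=17/3, beta=2581/32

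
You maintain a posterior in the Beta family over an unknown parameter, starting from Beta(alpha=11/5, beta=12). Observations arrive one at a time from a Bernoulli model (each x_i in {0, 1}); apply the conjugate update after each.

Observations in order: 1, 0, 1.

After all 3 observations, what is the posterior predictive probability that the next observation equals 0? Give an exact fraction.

obs 1: x=1 → posterior Beta(16/5, 12)
obs 2: x=0 → posterior Beta(16/5, 13)
obs 3: x=1 → posterior Beta(21/5, 13)

65/86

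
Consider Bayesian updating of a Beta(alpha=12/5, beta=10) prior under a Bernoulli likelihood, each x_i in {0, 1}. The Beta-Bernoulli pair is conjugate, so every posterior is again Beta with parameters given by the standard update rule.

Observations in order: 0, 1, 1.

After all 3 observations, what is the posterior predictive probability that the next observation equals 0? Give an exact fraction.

obs 1: x=0 → posterior Beta(12/5, 11)
obs 2: x=1 → posterior Beta(17/5, 11)
obs 3: x=1 → posterior Beta(22/5, 11)

5/7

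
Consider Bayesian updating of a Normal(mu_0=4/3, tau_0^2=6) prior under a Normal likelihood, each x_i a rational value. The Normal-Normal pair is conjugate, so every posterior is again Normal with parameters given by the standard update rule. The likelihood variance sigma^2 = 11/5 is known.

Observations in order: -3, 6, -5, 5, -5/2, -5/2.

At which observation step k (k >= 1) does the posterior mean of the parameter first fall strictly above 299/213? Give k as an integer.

k = 2

obs 1: x=-3 → posterior Normal(-226/123, 66/41)
obs 2: x=6 → posterior Normal(314/213, 66/71)
obs 3: x=-5 → posterior Normal(-136/303, 66/101)
obs 4: x=5 → posterior Normal(314/393, 66/131)
obs 5: x=-5/2 → posterior Normal(89/483, 66/161)
obs 6: x=-5/2 → posterior Normal(-136/573, 66/191)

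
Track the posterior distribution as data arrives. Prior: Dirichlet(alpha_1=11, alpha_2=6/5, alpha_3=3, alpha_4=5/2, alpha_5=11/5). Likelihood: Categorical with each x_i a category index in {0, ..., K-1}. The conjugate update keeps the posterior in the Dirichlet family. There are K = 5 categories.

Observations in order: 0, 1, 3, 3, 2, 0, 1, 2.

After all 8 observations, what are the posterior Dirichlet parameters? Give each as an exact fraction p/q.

obs 1: x=0 → posterior Dirichlet(12, 6/5, 3, 5/2, 11/5)
obs 2: x=1 → posterior Dirichlet(12, 11/5, 3, 5/2, 11/5)
obs 3: x=3 → posterior Dirichlet(12, 11/5, 3, 7/2, 11/5)
obs 4: x=3 → posterior Dirichlet(12, 11/5, 3, 9/2, 11/5)
obs 5: x=2 → posterior Dirichlet(12, 11/5, 4, 9/2, 11/5)
obs 6: x=0 → posterior Dirichlet(13, 11/5, 4, 9/2, 11/5)
obs 7: x=1 → posterior Dirichlet(13, 16/5, 4, 9/2, 11/5)
obs 8: x=2 → posterior Dirichlet(13, 16/5, 5, 9/2, 11/5)

alpha_1=13, alpha_2=16/5, alpha_3=5, alpha_4=9/2, alpha_5=11/5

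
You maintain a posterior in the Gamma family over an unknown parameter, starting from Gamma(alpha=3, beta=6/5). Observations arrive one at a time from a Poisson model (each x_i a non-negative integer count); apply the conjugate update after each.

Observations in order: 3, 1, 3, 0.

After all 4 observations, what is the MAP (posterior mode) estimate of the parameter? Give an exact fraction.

obs 1: x=3 → posterior Gamma(6, 11/5)
obs 2: x=1 → posterior Gamma(7, 16/5)
obs 3: x=3 → posterior Gamma(10, 21/5)
obs 4: x=0 → posterior Gamma(10, 26/5)

45/26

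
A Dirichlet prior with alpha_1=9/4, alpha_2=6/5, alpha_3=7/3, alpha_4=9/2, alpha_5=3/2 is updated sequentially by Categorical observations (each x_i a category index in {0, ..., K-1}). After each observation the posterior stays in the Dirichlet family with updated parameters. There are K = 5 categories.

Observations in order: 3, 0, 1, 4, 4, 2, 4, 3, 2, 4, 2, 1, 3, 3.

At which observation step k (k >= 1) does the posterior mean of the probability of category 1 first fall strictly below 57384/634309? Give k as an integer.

k = 2

obs 1: x=3 → posterior Dirichlet(9/4, 6/5, 7/3, 11/2, 3/2)
obs 2: x=0 → posterior Dirichlet(13/4, 6/5, 7/3, 11/2, 3/2)
obs 3: x=1 → posterior Dirichlet(13/4, 11/5, 7/3, 11/2, 3/2)
obs 4: x=4 → posterior Dirichlet(13/4, 11/5, 7/3, 11/2, 5/2)
obs 5: x=4 → posterior Dirichlet(13/4, 11/5, 7/3, 11/2, 7/2)
obs 6: x=2 → posterior Dirichlet(13/4, 11/5, 10/3, 11/2, 7/2)
obs 7: x=4 → posterior Dirichlet(13/4, 11/5, 10/3, 11/2, 9/2)
obs 8: x=3 → posterior Dirichlet(13/4, 11/5, 10/3, 13/2, 9/2)
obs 9: x=2 → posterior Dirichlet(13/4, 11/5, 13/3, 13/2, 9/2)
obs 10: x=4 → posterior Dirichlet(13/4, 11/5, 13/3, 13/2, 11/2)
obs 11: x=2 → posterior Dirichlet(13/4, 11/5, 16/3, 13/2, 11/2)
obs 12: x=1 → posterior Dirichlet(13/4, 16/5, 16/3, 13/2, 11/2)
obs 13: x=3 → posterior Dirichlet(13/4, 16/5, 16/3, 15/2, 11/2)
obs 14: x=3 → posterior Dirichlet(13/4, 16/5, 16/3, 17/2, 11/2)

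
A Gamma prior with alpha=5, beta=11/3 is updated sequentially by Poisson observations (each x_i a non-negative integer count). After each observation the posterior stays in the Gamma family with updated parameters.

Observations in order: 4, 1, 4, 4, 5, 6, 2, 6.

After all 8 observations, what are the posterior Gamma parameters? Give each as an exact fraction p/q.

obs 1: x=4 → posterior Gamma(9, 14/3)
obs 2: x=1 → posterior Gamma(10, 17/3)
obs 3: x=4 → posterior Gamma(14, 20/3)
obs 4: x=4 → posterior Gamma(18, 23/3)
obs 5: x=5 → posterior Gamma(23, 26/3)
obs 6: x=6 → posterior Gamma(29, 29/3)
obs 7: x=2 → posterior Gamma(31, 32/3)
obs 8: x=6 → posterior Gamma(37, 35/3)

alpha=37, beta=35/3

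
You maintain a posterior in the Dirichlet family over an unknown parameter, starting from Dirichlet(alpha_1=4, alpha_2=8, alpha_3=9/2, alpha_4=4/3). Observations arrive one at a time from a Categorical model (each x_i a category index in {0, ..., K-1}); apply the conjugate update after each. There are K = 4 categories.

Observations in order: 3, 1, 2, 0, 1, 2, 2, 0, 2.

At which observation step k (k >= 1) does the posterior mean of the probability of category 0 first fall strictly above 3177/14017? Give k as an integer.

obs 1: x=3 → posterior Dirichlet(4, 8, 9/2, 7/3)
obs 2: x=1 → posterior Dirichlet(4, 9, 9/2, 7/3)
obs 3: x=2 → posterior Dirichlet(4, 9, 11/2, 7/3)
obs 4: x=0 → posterior Dirichlet(5, 9, 11/2, 7/3)
obs 5: x=1 → posterior Dirichlet(5, 10, 11/2, 7/3)
obs 6: x=2 → posterior Dirichlet(5, 10, 13/2, 7/3)
obs 7: x=2 → posterior Dirichlet(5, 10, 15/2, 7/3)
obs 8: x=0 → posterior Dirichlet(6, 10, 15/2, 7/3)
obs 9: x=2 → posterior Dirichlet(6, 10, 17/2, 7/3)

k = 4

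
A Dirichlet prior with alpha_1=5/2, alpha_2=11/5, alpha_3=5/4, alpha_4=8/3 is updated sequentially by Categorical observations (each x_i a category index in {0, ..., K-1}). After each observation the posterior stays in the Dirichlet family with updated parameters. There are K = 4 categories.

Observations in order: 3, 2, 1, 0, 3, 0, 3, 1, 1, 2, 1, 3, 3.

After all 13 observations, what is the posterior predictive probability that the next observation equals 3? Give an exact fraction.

460/1297

obs 1: x=3 → posterior Dirichlet(5/2, 11/5, 5/4, 11/3)
obs 2: x=2 → posterior Dirichlet(5/2, 11/5, 9/4, 11/3)
obs 3: x=1 → posterior Dirichlet(5/2, 16/5, 9/4, 11/3)
obs 4: x=0 → posterior Dirichlet(7/2, 16/5, 9/4, 11/3)
obs 5: x=3 → posterior Dirichlet(7/2, 16/5, 9/4, 14/3)
obs 6: x=0 → posterior Dirichlet(9/2, 16/5, 9/4, 14/3)
obs 7: x=3 → posterior Dirichlet(9/2, 16/5, 9/4, 17/3)
obs 8: x=1 → posterior Dirichlet(9/2, 21/5, 9/4, 17/3)
obs 9: x=1 → posterior Dirichlet(9/2, 26/5, 9/4, 17/3)
obs 10: x=2 → posterior Dirichlet(9/2, 26/5, 13/4, 17/3)
obs 11: x=1 → posterior Dirichlet(9/2, 31/5, 13/4, 17/3)
obs 12: x=3 → posterior Dirichlet(9/2, 31/5, 13/4, 20/3)
obs 13: x=3 → posterior Dirichlet(9/2, 31/5, 13/4, 23/3)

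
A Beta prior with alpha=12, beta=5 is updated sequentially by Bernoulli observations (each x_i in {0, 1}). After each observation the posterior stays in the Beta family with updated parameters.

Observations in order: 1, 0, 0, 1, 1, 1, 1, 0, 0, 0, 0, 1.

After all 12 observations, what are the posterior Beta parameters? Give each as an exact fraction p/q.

obs 1: x=1 → posterior Beta(13, 5)
obs 2: x=0 → posterior Beta(13, 6)
obs 3: x=0 → posterior Beta(13, 7)
obs 4: x=1 → posterior Beta(14, 7)
obs 5: x=1 → posterior Beta(15, 7)
obs 6: x=1 → posterior Beta(16, 7)
obs 7: x=1 → posterior Beta(17, 7)
obs 8: x=0 → posterior Beta(17, 8)
obs 9: x=0 → posterior Beta(17, 9)
obs 10: x=0 → posterior Beta(17, 10)
obs 11: x=0 → posterior Beta(17, 11)
obs 12: x=1 → posterior Beta(18, 11)

alpha=18, beta=11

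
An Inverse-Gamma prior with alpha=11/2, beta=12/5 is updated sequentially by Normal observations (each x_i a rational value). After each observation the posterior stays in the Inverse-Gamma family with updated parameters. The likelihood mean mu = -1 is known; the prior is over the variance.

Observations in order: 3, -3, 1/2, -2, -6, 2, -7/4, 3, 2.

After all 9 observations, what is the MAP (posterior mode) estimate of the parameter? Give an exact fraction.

obs 1: x=3 → posterior Inverse-Gamma(6, 52/5)
obs 2: x=-3 → posterior Inverse-Gamma(13/2, 62/5)
obs 3: x=1/2 → posterior Inverse-Gamma(7, 541/40)
obs 4: x=-2 → posterior Inverse-Gamma(15/2, 561/40)
obs 5: x=-6 → posterior Inverse-Gamma(8, 1061/40)
obs 6: x=2 → posterior Inverse-Gamma(17/2, 1241/40)
obs 7: x=-7/4 → posterior Inverse-Gamma(9, 5009/160)
obs 8: x=3 → posterior Inverse-Gamma(19/2, 6289/160)
obs 9: x=2 → posterior Inverse-Gamma(10, 7009/160)

7009/1760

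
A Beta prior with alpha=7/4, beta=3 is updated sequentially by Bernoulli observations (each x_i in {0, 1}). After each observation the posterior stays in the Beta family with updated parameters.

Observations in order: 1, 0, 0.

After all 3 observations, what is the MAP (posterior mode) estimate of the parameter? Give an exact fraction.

7/23

obs 1: x=1 → posterior Beta(11/4, 3)
obs 2: x=0 → posterior Beta(11/4, 4)
obs 3: x=0 → posterior Beta(11/4, 5)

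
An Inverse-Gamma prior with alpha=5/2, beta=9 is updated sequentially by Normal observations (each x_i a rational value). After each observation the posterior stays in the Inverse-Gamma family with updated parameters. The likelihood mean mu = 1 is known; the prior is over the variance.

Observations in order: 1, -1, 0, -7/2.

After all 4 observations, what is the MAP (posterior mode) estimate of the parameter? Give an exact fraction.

173/44

obs 1: x=1 → posterior Inverse-Gamma(3, 9)
obs 2: x=-1 → posterior Inverse-Gamma(7/2, 11)
obs 3: x=0 → posterior Inverse-Gamma(4, 23/2)
obs 4: x=-7/2 → posterior Inverse-Gamma(9/2, 173/8)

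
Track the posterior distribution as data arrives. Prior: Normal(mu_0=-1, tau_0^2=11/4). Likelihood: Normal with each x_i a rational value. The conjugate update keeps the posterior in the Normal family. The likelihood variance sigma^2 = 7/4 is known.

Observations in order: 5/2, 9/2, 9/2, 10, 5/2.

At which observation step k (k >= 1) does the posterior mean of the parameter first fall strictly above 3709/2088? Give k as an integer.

obs 1: x=5/2 → posterior Normal(41/36, 77/72)
obs 2: x=9/2 → posterior Normal(70/29, 77/116)
obs 3: x=9/2 → posterior Normal(239/80, 77/160)
obs 4: x=10 → posterior Normal(9/2, 77/204)
obs 5: x=5/2 → posterior Normal(257/62, 77/248)

k = 2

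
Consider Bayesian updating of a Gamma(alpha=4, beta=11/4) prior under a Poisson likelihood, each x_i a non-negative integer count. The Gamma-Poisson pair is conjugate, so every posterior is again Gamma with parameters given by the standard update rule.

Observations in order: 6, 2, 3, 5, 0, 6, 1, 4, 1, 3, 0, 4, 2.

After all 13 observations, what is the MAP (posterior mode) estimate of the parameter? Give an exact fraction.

160/63

obs 1: x=6 → posterior Gamma(10, 15/4)
obs 2: x=2 → posterior Gamma(12, 19/4)
obs 3: x=3 → posterior Gamma(15, 23/4)
obs 4: x=5 → posterior Gamma(20, 27/4)
obs 5: x=0 → posterior Gamma(20, 31/4)
obs 6: x=6 → posterior Gamma(26, 35/4)
obs 7: x=1 → posterior Gamma(27, 39/4)
obs 8: x=4 → posterior Gamma(31, 43/4)
obs 9: x=1 → posterior Gamma(32, 47/4)
obs 10: x=3 → posterior Gamma(35, 51/4)
obs 11: x=0 → posterior Gamma(35, 55/4)
obs 12: x=4 → posterior Gamma(39, 59/4)
obs 13: x=2 → posterior Gamma(41, 63/4)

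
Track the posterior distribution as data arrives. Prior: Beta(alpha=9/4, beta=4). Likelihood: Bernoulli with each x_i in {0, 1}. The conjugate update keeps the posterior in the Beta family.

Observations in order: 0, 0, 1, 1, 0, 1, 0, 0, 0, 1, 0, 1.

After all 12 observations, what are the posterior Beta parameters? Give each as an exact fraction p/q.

obs 1: x=0 → posterior Beta(9/4, 5)
obs 2: x=0 → posterior Beta(9/4, 6)
obs 3: x=1 → posterior Beta(13/4, 6)
obs 4: x=1 → posterior Beta(17/4, 6)
obs 5: x=0 → posterior Beta(17/4, 7)
obs 6: x=1 → posterior Beta(21/4, 7)
obs 7: x=0 → posterior Beta(21/4, 8)
obs 8: x=0 → posterior Beta(21/4, 9)
obs 9: x=0 → posterior Beta(21/4, 10)
obs 10: x=1 → posterior Beta(25/4, 10)
obs 11: x=0 → posterior Beta(25/4, 11)
obs 12: x=1 → posterior Beta(29/4, 11)

alpha=29/4, beta=11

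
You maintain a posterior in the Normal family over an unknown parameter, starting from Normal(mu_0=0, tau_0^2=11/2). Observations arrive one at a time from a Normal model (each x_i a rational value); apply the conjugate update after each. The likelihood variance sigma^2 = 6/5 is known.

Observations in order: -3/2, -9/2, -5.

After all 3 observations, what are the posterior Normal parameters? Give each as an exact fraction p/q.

mu_0=-605/177, tau_0^2=22/59

obs 1: x=-3/2 → posterior Normal(-165/134, 66/67)
obs 2: x=-9/2 → posterior Normal(-165/61, 33/61)
obs 3: x=-5 → posterior Normal(-605/177, 22/59)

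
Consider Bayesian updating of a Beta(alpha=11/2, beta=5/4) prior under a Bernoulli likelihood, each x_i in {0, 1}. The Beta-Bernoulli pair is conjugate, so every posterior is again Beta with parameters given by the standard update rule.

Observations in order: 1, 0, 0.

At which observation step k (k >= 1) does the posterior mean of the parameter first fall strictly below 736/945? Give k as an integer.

k = 2

obs 1: x=1 → posterior Beta(13/2, 5/4)
obs 2: x=0 → posterior Beta(13/2, 9/4)
obs 3: x=0 → posterior Beta(13/2, 13/4)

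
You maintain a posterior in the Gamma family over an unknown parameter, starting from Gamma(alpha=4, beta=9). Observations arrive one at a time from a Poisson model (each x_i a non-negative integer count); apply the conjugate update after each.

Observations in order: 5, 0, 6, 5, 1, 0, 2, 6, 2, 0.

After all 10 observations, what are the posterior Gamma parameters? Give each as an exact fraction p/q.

obs 1: x=5 → posterior Gamma(9, 10)
obs 2: x=0 → posterior Gamma(9, 11)
obs 3: x=6 → posterior Gamma(15, 12)
obs 4: x=5 → posterior Gamma(20, 13)
obs 5: x=1 → posterior Gamma(21, 14)
obs 6: x=0 → posterior Gamma(21, 15)
obs 7: x=2 → posterior Gamma(23, 16)
obs 8: x=6 → posterior Gamma(29, 17)
obs 9: x=2 → posterior Gamma(31, 18)
obs 10: x=0 → posterior Gamma(31, 19)

alpha=31, beta=19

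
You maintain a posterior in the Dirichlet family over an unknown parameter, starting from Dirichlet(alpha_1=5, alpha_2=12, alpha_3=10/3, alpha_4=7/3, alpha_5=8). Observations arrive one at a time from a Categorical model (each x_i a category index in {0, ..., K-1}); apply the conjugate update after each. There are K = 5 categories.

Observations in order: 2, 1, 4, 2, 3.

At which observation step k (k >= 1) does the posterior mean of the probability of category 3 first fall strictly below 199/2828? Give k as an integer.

obs 1: x=2 → posterior Dirichlet(5, 12, 13/3, 7/3, 8)
obs 2: x=1 → posterior Dirichlet(5, 13, 13/3, 7/3, 8)
obs 3: x=4 → posterior Dirichlet(5, 13, 13/3, 7/3, 9)
obs 4: x=2 → posterior Dirichlet(5, 13, 16/3, 7/3, 9)
obs 5: x=3 → posterior Dirichlet(5, 13, 16/3, 10/3, 9)

k = 3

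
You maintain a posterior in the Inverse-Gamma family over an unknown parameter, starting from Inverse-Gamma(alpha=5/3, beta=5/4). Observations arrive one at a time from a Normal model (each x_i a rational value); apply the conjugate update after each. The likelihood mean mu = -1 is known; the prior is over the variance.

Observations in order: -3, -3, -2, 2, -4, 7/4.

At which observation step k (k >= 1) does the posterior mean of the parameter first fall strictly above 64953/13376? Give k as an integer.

k = 6

obs 1: x=-3 → posterior Inverse-Gamma(13/6, 13/4)
obs 2: x=-3 → posterior Inverse-Gamma(8/3, 21/4)
obs 3: x=-2 → posterior Inverse-Gamma(19/6, 23/4)
obs 4: x=2 → posterior Inverse-Gamma(11/3, 41/4)
obs 5: x=-4 → posterior Inverse-Gamma(25/6, 59/4)
obs 6: x=7/4 → posterior Inverse-Gamma(14/3, 593/32)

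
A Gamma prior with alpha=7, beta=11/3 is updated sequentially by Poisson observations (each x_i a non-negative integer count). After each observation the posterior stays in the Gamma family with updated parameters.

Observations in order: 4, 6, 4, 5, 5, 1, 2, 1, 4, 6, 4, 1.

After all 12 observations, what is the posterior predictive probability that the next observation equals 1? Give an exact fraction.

obs 1: x=4 → posterior Gamma(11, 14/3)
obs 2: x=6 → posterior Gamma(17, 17/3)
obs 3: x=4 → posterior Gamma(21, 20/3)
obs 4: x=5 → posterior Gamma(26, 23/3)
obs 5: x=5 → posterior Gamma(31, 26/3)
obs 6: x=1 → posterior Gamma(32, 29/3)
obs 7: x=2 → posterior Gamma(34, 32/3)
obs 8: x=1 → posterior Gamma(35, 35/3)
obs 9: x=4 → posterior Gamma(39, 38/3)
obs 10: x=6 → posterior Gamma(45, 41/3)
obs 11: x=4 → posterior Gamma(49, 44/3)
obs 12: x=1 → posterior Gamma(50, 47/3)

1207853192417008348053358243893303245897432588076778472962137520992179142559144875747/8881784197001252323389053344726562500000000000000000000000000000000000000000000000000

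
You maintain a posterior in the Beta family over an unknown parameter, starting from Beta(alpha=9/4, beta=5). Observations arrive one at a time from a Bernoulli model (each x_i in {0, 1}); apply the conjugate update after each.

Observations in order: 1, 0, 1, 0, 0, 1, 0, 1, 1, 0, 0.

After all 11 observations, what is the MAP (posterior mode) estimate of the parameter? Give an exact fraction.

obs 1: x=1 → posterior Beta(13/4, 5)
obs 2: x=0 → posterior Beta(13/4, 6)
obs 3: x=1 → posterior Beta(17/4, 6)
obs 4: x=0 → posterior Beta(17/4, 7)
obs 5: x=0 → posterior Beta(17/4, 8)
obs 6: x=1 → posterior Beta(21/4, 8)
obs 7: x=0 → posterior Beta(21/4, 9)
obs 8: x=1 → posterior Beta(25/4, 9)
obs 9: x=1 → posterior Beta(29/4, 9)
obs 10: x=0 → posterior Beta(29/4, 10)
obs 11: x=0 → posterior Beta(29/4, 11)

5/13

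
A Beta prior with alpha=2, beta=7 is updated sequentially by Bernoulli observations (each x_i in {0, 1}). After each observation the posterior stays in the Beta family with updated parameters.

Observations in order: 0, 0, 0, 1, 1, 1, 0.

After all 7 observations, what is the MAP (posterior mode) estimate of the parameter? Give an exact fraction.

obs 1: x=0 → posterior Beta(2, 8)
obs 2: x=0 → posterior Beta(2, 9)
obs 3: x=0 → posterior Beta(2, 10)
obs 4: x=1 → posterior Beta(3, 10)
obs 5: x=1 → posterior Beta(4, 10)
obs 6: x=1 → posterior Beta(5, 10)
obs 7: x=0 → posterior Beta(5, 11)

2/7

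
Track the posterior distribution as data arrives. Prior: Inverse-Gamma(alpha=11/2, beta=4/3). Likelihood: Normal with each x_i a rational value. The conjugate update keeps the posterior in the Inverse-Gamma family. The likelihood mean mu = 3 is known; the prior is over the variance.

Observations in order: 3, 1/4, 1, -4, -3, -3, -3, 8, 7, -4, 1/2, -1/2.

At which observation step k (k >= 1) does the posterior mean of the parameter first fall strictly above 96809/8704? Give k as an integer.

obs 1: x=3 → posterior Inverse-Gamma(6, 4/3)
obs 2: x=1/4 → posterior Inverse-Gamma(13/2, 491/96)
obs 3: x=1 → posterior Inverse-Gamma(7, 683/96)
obs 4: x=-4 → posterior Inverse-Gamma(15/2, 3035/96)
obs 5: x=-3 → posterior Inverse-Gamma(8, 4763/96)
obs 6: x=-3 → posterior Inverse-Gamma(17/2, 6491/96)
obs 7: x=-3 → posterior Inverse-Gamma(9, 8219/96)
obs 8: x=8 → posterior Inverse-Gamma(19/2, 9419/96)
obs 9: x=7 → posterior Inverse-Gamma(10, 10187/96)
obs 10: x=-4 → posterior Inverse-Gamma(21/2, 12539/96)
obs 11: x=1/2 → posterior Inverse-Gamma(11, 12839/96)
obs 12: x=-1/2 → posterior Inverse-Gamma(23/2, 13427/96)

k = 8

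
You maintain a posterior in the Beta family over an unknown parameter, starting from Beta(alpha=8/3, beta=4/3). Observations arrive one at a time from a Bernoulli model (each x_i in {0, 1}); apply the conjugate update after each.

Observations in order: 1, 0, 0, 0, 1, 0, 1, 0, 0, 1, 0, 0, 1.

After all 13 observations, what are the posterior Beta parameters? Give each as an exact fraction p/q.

alpha=23/3, beta=28/3

obs 1: x=1 → posterior Beta(11/3, 4/3)
obs 2: x=0 → posterior Beta(11/3, 7/3)
obs 3: x=0 → posterior Beta(11/3, 10/3)
obs 4: x=0 → posterior Beta(11/3, 13/3)
obs 5: x=1 → posterior Beta(14/3, 13/3)
obs 6: x=0 → posterior Beta(14/3, 16/3)
obs 7: x=1 → posterior Beta(17/3, 16/3)
obs 8: x=0 → posterior Beta(17/3, 19/3)
obs 9: x=0 → posterior Beta(17/3, 22/3)
obs 10: x=1 → posterior Beta(20/3, 22/3)
obs 11: x=0 → posterior Beta(20/3, 25/3)
obs 12: x=0 → posterior Beta(20/3, 28/3)
obs 13: x=1 → posterior Beta(23/3, 28/3)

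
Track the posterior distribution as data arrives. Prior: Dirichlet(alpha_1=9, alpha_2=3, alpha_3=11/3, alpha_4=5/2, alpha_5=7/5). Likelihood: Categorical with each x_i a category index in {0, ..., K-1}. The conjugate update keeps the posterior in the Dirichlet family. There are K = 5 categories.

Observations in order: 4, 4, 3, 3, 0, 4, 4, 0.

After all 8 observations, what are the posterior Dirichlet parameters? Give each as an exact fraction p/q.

alpha_1=11, alpha_2=3, alpha_3=11/3, alpha_4=9/2, alpha_5=27/5

obs 1: x=4 → posterior Dirichlet(9, 3, 11/3, 5/2, 12/5)
obs 2: x=4 → posterior Dirichlet(9, 3, 11/3, 5/2, 17/5)
obs 3: x=3 → posterior Dirichlet(9, 3, 11/3, 7/2, 17/5)
obs 4: x=3 → posterior Dirichlet(9, 3, 11/3, 9/2, 17/5)
obs 5: x=0 → posterior Dirichlet(10, 3, 11/3, 9/2, 17/5)
obs 6: x=4 → posterior Dirichlet(10, 3, 11/3, 9/2, 22/5)
obs 7: x=4 → posterior Dirichlet(10, 3, 11/3, 9/2, 27/5)
obs 8: x=0 → posterior Dirichlet(11, 3, 11/3, 9/2, 27/5)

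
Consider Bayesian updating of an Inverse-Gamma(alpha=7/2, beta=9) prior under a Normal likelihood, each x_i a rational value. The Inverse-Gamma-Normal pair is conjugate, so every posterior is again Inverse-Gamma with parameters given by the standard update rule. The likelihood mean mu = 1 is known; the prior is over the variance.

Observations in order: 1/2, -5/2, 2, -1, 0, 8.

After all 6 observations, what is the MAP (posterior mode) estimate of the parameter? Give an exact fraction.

obs 1: x=1/2 → posterior Inverse-Gamma(4, 73/8)
obs 2: x=-5/2 → posterior Inverse-Gamma(9/2, 61/4)
obs 3: x=2 → posterior Inverse-Gamma(5, 63/4)
obs 4: x=-1 → posterior Inverse-Gamma(11/2, 71/4)
obs 5: x=0 → posterior Inverse-Gamma(6, 73/4)
obs 6: x=8 → posterior Inverse-Gamma(13/2, 171/4)

57/10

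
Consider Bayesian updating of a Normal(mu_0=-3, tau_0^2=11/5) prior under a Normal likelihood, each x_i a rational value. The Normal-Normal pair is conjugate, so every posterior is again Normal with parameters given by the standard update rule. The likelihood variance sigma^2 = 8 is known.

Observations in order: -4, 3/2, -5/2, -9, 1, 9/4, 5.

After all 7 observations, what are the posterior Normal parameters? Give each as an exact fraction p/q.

mu_0=-733/468, tau_0^2=88/117

obs 1: x=-4 → posterior Normal(-164/51, 88/51)
obs 2: x=3/2 → posterior Normal(-295/124, 44/31)
obs 3: x=-5/2 → posterior Normal(-175/73, 88/73)
obs 4: x=-9 → posterior Normal(-137/42, 22/21)
obs 5: x=1 → posterior Normal(-263/95, 88/95)
obs 6: x=9/4 → posterior Normal(-953/424, 44/53)
obs 7: x=5 → posterior Normal(-733/468, 88/117)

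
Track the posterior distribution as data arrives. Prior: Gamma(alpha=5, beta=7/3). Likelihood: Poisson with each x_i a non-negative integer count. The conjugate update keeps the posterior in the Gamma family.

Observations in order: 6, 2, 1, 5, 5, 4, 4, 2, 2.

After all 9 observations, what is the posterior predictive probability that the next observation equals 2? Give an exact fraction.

2201689281086191457689532065481392905424411217288906145792/10555134955777783414078330085995832946127396083370199442517

obs 1: x=6 → posterior Gamma(11, 10/3)
obs 2: x=2 → posterior Gamma(13, 13/3)
obs 3: x=1 → posterior Gamma(14, 16/3)
obs 4: x=5 → posterior Gamma(19, 19/3)
obs 5: x=5 → posterior Gamma(24, 22/3)
obs 6: x=4 → posterior Gamma(28, 25/3)
obs 7: x=4 → posterior Gamma(32, 28/3)
obs 8: x=2 → posterior Gamma(34, 31/3)
obs 9: x=2 → posterior Gamma(36, 34/3)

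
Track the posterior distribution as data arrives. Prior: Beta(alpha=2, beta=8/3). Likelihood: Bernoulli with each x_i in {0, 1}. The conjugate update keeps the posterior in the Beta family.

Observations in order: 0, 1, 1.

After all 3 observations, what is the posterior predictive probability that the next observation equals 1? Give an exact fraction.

12/23

obs 1: x=0 → posterior Beta(2, 11/3)
obs 2: x=1 → posterior Beta(3, 11/3)
obs 3: x=1 → posterior Beta(4, 11/3)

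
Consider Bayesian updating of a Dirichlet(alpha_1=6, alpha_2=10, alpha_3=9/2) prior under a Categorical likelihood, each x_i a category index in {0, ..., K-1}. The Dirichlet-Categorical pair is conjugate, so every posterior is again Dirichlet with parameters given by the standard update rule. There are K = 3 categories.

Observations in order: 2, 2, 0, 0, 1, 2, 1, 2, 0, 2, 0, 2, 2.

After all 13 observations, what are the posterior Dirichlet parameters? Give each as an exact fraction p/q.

obs 1: x=2 → posterior Dirichlet(6, 10, 11/2)
obs 2: x=2 → posterior Dirichlet(6, 10, 13/2)
obs 3: x=0 → posterior Dirichlet(7, 10, 13/2)
obs 4: x=0 → posterior Dirichlet(8, 10, 13/2)
obs 5: x=1 → posterior Dirichlet(8, 11, 13/2)
obs 6: x=2 → posterior Dirichlet(8, 11, 15/2)
obs 7: x=1 → posterior Dirichlet(8, 12, 15/2)
obs 8: x=2 → posterior Dirichlet(8, 12, 17/2)
obs 9: x=0 → posterior Dirichlet(9, 12, 17/2)
obs 10: x=2 → posterior Dirichlet(9, 12, 19/2)
obs 11: x=0 → posterior Dirichlet(10, 12, 19/2)
obs 12: x=2 → posterior Dirichlet(10, 12, 21/2)
obs 13: x=2 → posterior Dirichlet(10, 12, 23/2)

alpha_1=10, alpha_2=12, alpha_3=23/2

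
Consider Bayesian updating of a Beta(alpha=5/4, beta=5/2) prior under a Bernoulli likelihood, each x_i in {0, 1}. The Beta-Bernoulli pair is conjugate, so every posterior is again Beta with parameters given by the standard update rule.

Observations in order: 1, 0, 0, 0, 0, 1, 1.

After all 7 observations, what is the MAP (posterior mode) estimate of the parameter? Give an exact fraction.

obs 1: x=1 → posterior Beta(9/4, 5/2)
obs 2: x=0 → posterior Beta(9/4, 7/2)
obs 3: x=0 → posterior Beta(9/4, 9/2)
obs 4: x=0 → posterior Beta(9/4, 11/2)
obs 5: x=0 → posterior Beta(9/4, 13/2)
obs 6: x=1 → posterior Beta(13/4, 13/2)
obs 7: x=1 → posterior Beta(17/4, 13/2)

13/35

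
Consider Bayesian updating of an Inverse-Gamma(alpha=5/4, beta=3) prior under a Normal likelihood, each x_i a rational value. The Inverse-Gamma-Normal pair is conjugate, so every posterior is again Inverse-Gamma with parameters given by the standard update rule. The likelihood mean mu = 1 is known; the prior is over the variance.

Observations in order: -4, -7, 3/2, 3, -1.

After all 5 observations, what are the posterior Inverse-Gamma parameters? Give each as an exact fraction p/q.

obs 1: x=-4 → posterior Inverse-Gamma(7/4, 31/2)
obs 2: x=-7 → posterior Inverse-Gamma(9/4, 95/2)
obs 3: x=3/2 → posterior Inverse-Gamma(11/4, 381/8)
obs 4: x=3 → posterior Inverse-Gamma(13/4, 397/8)
obs 5: x=-1 → posterior Inverse-Gamma(15/4, 413/8)

alpha=15/4, beta=413/8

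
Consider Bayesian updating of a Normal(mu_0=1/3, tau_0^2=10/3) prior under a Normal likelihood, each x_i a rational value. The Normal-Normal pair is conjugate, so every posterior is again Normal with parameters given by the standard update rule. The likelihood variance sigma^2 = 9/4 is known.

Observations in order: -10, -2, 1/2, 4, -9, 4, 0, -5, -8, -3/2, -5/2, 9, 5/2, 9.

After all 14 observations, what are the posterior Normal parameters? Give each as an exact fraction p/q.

mu_0=-351/587, tau_0^2=90/587

obs 1: x=-10 → posterior Normal(-391/67, 90/67)
obs 2: x=-2 → posterior Normal(-471/107, 90/107)
obs 3: x=1/2 → posterior Normal(-451/147, 30/49)
obs 4: x=4 → posterior Normal(-291/187, 90/187)
obs 5: x=-9 → posterior Normal(-651/227, 90/227)
obs 6: x=4 → posterior Normal(-491/267, 30/89)
obs 7: x=0 → posterior Normal(-491/307, 90/307)
obs 8: x=-5 → posterior Normal(-691/347, 90/347)
obs 9: x=-8 → posterior Normal(-337/129, 10/43)
obs 10: x=-3/2 → posterior Normal(-153/61, 90/427)
obs 11: x=-5/2 → posterior Normal(-1171/467, 90/467)
obs 12: x=9 → posterior Normal(-811/507, 30/169)
obs 13: x=5/2 → posterior Normal(-711/547, 90/547)
obs 14: x=9 → posterior Normal(-351/587, 90/587)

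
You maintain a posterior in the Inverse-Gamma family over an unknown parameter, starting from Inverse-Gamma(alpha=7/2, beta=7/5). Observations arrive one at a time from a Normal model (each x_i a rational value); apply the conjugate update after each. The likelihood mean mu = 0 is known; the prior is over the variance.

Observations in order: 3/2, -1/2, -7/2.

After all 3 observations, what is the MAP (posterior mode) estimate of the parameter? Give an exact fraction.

obs 1: x=3/2 → posterior Inverse-Gamma(4, 101/40)
obs 2: x=-1/2 → posterior Inverse-Gamma(9/2, 53/20)
obs 3: x=-7/2 → posterior Inverse-Gamma(5, 351/40)

117/80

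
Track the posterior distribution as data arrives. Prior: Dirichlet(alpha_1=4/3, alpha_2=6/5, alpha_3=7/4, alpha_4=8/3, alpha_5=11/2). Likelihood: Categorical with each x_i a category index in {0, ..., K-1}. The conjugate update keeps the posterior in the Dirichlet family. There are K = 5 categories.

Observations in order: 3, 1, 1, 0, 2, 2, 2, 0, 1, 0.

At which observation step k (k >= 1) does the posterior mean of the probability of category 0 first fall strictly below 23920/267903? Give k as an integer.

k = 3

obs 1: x=3 → posterior Dirichlet(4/3, 6/5, 7/4, 11/3, 11/2)
obs 2: x=1 → posterior Dirichlet(4/3, 11/5, 7/4, 11/3, 11/2)
obs 3: x=1 → posterior Dirichlet(4/3, 16/5, 7/4, 11/3, 11/2)
obs 4: x=0 → posterior Dirichlet(7/3, 16/5, 7/4, 11/3, 11/2)
obs 5: x=2 → posterior Dirichlet(7/3, 16/5, 11/4, 11/3, 11/2)
obs 6: x=2 → posterior Dirichlet(7/3, 16/5, 15/4, 11/3, 11/2)
obs 7: x=2 → posterior Dirichlet(7/3, 16/5, 19/4, 11/3, 11/2)
obs 8: x=0 → posterior Dirichlet(10/3, 16/5, 19/4, 11/3, 11/2)
obs 9: x=1 → posterior Dirichlet(10/3, 21/5, 19/4, 11/3, 11/2)
obs 10: x=0 → posterior Dirichlet(13/3, 21/5, 19/4, 11/3, 11/2)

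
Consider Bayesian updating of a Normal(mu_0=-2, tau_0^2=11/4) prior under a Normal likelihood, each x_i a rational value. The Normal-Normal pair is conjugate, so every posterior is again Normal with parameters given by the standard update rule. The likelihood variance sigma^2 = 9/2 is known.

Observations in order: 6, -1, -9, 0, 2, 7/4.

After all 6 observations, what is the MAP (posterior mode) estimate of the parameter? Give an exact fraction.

obs 1: x=6 → posterior Normal(30/29, 99/58)
obs 2: x=-1 → posterior Normal(19/40, 99/80)
obs 3: x=-9 → posterior Normal(-80/51, 33/34)
obs 4: x=0 → posterior Normal(-40/31, 99/124)
obs 5: x=2 → posterior Normal(-58/73, 99/146)
obs 6: x=7/4 → posterior Normal(-155/336, 33/56)

-155/336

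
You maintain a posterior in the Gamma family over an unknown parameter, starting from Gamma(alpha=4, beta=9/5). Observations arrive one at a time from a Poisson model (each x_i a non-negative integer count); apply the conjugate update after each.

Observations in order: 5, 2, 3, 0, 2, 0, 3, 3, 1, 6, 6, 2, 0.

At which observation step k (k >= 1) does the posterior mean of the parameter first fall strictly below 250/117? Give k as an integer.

k = 6

obs 1: x=5 → posterior Gamma(9, 14/5)
obs 2: x=2 → posterior Gamma(11, 19/5)
obs 3: x=3 → posterior Gamma(14, 24/5)
obs 4: x=0 → posterior Gamma(14, 29/5)
obs 5: x=2 → posterior Gamma(16, 34/5)
obs 6: x=0 → posterior Gamma(16, 39/5)
obs 7: x=3 → posterior Gamma(19, 44/5)
obs 8: x=3 → posterior Gamma(22, 49/5)
obs 9: x=1 → posterior Gamma(23, 54/5)
obs 10: x=6 → posterior Gamma(29, 59/5)
obs 11: x=6 → posterior Gamma(35, 64/5)
obs 12: x=2 → posterior Gamma(37, 69/5)
obs 13: x=0 → posterior Gamma(37, 74/5)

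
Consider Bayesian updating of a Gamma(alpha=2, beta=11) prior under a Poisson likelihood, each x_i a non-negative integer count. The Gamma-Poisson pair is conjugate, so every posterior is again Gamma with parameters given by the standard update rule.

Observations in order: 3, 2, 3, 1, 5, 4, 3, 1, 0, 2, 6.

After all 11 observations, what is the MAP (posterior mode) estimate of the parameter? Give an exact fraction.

31/22

obs 1: x=3 → posterior Gamma(5, 12)
obs 2: x=2 → posterior Gamma(7, 13)
obs 3: x=3 → posterior Gamma(10, 14)
obs 4: x=1 → posterior Gamma(11, 15)
obs 5: x=5 → posterior Gamma(16, 16)
obs 6: x=4 → posterior Gamma(20, 17)
obs 7: x=3 → posterior Gamma(23, 18)
obs 8: x=1 → posterior Gamma(24, 19)
obs 9: x=0 → posterior Gamma(24, 20)
obs 10: x=2 → posterior Gamma(26, 21)
obs 11: x=6 → posterior Gamma(32, 22)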